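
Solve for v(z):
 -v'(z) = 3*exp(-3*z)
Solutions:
 v(z) = C1 + exp(-3*z)


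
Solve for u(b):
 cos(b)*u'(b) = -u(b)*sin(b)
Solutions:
 u(b) = C1*cos(b)


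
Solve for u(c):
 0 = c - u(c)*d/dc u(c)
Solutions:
 u(c) = -sqrt(C1 + c^2)
 u(c) = sqrt(C1 + c^2)


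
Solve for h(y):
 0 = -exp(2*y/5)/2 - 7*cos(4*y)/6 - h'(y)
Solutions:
 h(y) = C1 - 5*exp(2*y/5)/4 - 7*sin(4*y)/24


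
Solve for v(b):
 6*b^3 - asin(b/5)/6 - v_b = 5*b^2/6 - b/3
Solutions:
 v(b) = C1 + 3*b^4/2 - 5*b^3/18 + b^2/6 - b*asin(b/5)/6 - sqrt(25 - b^2)/6


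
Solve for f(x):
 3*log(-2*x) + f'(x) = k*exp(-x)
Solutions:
 f(x) = C1 - k*exp(-x) - 3*x*log(-x) + 3*x*(1 - log(2))


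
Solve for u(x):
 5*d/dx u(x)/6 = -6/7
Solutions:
 u(x) = C1 - 36*x/35


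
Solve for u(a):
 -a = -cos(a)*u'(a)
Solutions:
 u(a) = C1 + Integral(a/cos(a), a)


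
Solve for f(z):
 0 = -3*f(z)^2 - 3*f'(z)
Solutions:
 f(z) = 1/(C1 + z)


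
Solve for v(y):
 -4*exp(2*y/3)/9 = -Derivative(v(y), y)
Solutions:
 v(y) = C1 + 2*exp(2*y/3)/3


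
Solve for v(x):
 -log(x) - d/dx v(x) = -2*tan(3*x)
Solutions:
 v(x) = C1 - x*log(x) + x - 2*log(cos(3*x))/3


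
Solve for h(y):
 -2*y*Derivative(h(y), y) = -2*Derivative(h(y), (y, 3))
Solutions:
 h(y) = C1 + Integral(C2*airyai(y) + C3*airybi(y), y)


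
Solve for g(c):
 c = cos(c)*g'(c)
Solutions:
 g(c) = C1 + Integral(c/cos(c), c)


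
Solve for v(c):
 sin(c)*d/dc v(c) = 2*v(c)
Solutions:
 v(c) = C1*(cos(c) - 1)/(cos(c) + 1)


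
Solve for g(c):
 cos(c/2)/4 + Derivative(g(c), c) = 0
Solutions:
 g(c) = C1 - sin(c/2)/2


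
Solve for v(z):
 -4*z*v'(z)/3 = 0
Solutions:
 v(z) = C1


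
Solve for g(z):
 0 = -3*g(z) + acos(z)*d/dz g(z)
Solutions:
 g(z) = C1*exp(3*Integral(1/acos(z), z))


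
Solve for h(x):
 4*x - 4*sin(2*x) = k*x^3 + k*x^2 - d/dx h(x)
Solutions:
 h(x) = C1 + k*x^4/4 + k*x^3/3 - 2*x^2 - 2*cos(2*x)


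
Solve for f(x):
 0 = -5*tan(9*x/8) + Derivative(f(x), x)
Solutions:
 f(x) = C1 - 40*log(cos(9*x/8))/9


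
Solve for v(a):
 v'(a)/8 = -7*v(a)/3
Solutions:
 v(a) = C1*exp(-56*a/3)


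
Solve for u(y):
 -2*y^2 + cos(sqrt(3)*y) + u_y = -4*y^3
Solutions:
 u(y) = C1 - y^4 + 2*y^3/3 - sqrt(3)*sin(sqrt(3)*y)/3


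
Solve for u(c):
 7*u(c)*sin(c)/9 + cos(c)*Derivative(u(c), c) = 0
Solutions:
 u(c) = C1*cos(c)^(7/9)


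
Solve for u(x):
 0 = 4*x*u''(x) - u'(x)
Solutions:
 u(x) = C1 + C2*x^(5/4)


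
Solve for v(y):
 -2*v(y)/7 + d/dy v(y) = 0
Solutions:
 v(y) = C1*exp(2*y/7)


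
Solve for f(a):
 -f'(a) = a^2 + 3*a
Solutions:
 f(a) = C1 - a^3/3 - 3*a^2/2


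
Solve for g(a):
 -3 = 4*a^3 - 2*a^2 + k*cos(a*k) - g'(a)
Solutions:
 g(a) = C1 + a^4 - 2*a^3/3 + 3*a + sin(a*k)


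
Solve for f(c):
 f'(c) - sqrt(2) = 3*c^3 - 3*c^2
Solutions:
 f(c) = C1 + 3*c^4/4 - c^3 + sqrt(2)*c


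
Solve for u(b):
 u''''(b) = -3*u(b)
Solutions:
 u(b) = (C1*sin(sqrt(2)*3^(1/4)*b/2) + C2*cos(sqrt(2)*3^(1/4)*b/2))*exp(-sqrt(2)*3^(1/4)*b/2) + (C3*sin(sqrt(2)*3^(1/4)*b/2) + C4*cos(sqrt(2)*3^(1/4)*b/2))*exp(sqrt(2)*3^(1/4)*b/2)


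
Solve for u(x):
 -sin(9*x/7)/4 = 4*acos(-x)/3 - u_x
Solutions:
 u(x) = C1 + 4*x*acos(-x)/3 + 4*sqrt(1 - x^2)/3 - 7*cos(9*x/7)/36


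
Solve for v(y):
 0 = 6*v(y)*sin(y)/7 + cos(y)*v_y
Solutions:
 v(y) = C1*cos(y)^(6/7)


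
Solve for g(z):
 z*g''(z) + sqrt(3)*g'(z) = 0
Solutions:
 g(z) = C1 + C2*z^(1 - sqrt(3))


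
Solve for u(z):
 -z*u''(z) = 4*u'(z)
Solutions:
 u(z) = C1 + C2/z^3


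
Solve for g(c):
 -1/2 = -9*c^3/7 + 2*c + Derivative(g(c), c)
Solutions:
 g(c) = C1 + 9*c^4/28 - c^2 - c/2


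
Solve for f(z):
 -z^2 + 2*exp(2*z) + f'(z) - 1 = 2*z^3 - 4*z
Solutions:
 f(z) = C1 + z^4/2 + z^3/3 - 2*z^2 + z - exp(2*z)


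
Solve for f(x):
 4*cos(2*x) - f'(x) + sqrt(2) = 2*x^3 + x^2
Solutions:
 f(x) = C1 - x^4/2 - x^3/3 + sqrt(2)*x + 2*sin(2*x)


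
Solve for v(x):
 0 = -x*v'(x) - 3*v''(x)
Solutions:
 v(x) = C1 + C2*erf(sqrt(6)*x/6)


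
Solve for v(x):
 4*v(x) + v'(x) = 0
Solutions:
 v(x) = C1*exp(-4*x)


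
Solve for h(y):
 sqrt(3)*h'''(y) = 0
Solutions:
 h(y) = C1 + C2*y + C3*y^2


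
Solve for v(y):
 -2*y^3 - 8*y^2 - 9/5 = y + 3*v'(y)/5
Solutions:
 v(y) = C1 - 5*y^4/6 - 40*y^3/9 - 5*y^2/6 - 3*y


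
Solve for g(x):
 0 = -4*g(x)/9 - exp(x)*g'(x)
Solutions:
 g(x) = C1*exp(4*exp(-x)/9)


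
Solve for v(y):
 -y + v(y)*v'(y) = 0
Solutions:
 v(y) = -sqrt(C1 + y^2)
 v(y) = sqrt(C1 + y^2)


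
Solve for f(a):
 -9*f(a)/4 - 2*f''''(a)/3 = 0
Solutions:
 f(a) = (C1*sin(6^(3/4)*a/4) + C2*cos(6^(3/4)*a/4))*exp(-6^(3/4)*a/4) + (C3*sin(6^(3/4)*a/4) + C4*cos(6^(3/4)*a/4))*exp(6^(3/4)*a/4)


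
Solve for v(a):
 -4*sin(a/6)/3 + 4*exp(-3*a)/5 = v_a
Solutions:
 v(a) = C1 + 8*cos(a/6) - 4*exp(-3*a)/15


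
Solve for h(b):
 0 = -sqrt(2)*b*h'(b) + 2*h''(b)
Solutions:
 h(b) = C1 + C2*erfi(2^(1/4)*b/2)


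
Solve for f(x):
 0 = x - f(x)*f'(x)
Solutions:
 f(x) = -sqrt(C1 + x^2)
 f(x) = sqrt(C1 + x^2)


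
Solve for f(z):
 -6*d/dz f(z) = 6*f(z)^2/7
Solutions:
 f(z) = 7/(C1 + z)


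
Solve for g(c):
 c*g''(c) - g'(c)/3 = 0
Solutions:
 g(c) = C1 + C2*c^(4/3)


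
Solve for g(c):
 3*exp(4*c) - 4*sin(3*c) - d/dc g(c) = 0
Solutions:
 g(c) = C1 + 3*exp(4*c)/4 + 4*cos(3*c)/3


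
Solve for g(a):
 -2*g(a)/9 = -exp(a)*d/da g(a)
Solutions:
 g(a) = C1*exp(-2*exp(-a)/9)


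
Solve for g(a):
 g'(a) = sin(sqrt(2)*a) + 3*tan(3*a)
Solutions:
 g(a) = C1 - log(cos(3*a)) - sqrt(2)*cos(sqrt(2)*a)/2


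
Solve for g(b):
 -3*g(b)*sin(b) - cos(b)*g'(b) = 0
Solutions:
 g(b) = C1*cos(b)^3


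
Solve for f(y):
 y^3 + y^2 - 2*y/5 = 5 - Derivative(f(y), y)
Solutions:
 f(y) = C1 - y^4/4 - y^3/3 + y^2/5 + 5*y


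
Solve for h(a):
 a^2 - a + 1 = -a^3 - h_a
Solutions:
 h(a) = C1 - a^4/4 - a^3/3 + a^2/2 - a


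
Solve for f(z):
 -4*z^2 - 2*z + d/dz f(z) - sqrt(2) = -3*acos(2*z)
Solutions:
 f(z) = C1 + 4*z^3/3 + z^2 - 3*z*acos(2*z) + sqrt(2)*z + 3*sqrt(1 - 4*z^2)/2


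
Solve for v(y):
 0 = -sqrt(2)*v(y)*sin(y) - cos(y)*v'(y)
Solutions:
 v(y) = C1*cos(y)^(sqrt(2))


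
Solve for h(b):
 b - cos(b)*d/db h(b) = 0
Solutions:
 h(b) = C1 + Integral(b/cos(b), b)


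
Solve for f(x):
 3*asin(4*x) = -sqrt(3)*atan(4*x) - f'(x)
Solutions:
 f(x) = C1 - 3*x*asin(4*x) - 3*sqrt(1 - 16*x^2)/4 - sqrt(3)*(x*atan(4*x) - log(16*x^2 + 1)/8)


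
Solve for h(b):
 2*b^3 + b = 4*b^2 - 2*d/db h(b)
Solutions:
 h(b) = C1 - b^4/4 + 2*b^3/3 - b^2/4


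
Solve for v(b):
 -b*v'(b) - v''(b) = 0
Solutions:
 v(b) = C1 + C2*erf(sqrt(2)*b/2)


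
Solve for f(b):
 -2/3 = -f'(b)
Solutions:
 f(b) = C1 + 2*b/3


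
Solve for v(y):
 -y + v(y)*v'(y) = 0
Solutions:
 v(y) = -sqrt(C1 + y^2)
 v(y) = sqrt(C1 + y^2)


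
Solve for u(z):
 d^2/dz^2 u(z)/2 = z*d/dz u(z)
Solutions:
 u(z) = C1 + C2*erfi(z)


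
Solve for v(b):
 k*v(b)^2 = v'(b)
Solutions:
 v(b) = -1/(C1 + b*k)


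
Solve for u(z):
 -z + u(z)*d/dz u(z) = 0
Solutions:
 u(z) = -sqrt(C1 + z^2)
 u(z) = sqrt(C1 + z^2)


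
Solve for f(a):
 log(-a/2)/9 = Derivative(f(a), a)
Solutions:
 f(a) = C1 + a*log(-a)/9 + a*(-1 - log(2))/9


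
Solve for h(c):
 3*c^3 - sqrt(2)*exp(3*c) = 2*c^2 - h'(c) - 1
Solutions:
 h(c) = C1 - 3*c^4/4 + 2*c^3/3 - c + sqrt(2)*exp(3*c)/3


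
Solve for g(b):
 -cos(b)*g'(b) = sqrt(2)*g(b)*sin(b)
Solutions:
 g(b) = C1*cos(b)^(sqrt(2))


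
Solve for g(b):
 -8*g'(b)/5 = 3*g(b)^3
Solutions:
 g(b) = -2*sqrt(-1/(C1 - 15*b))
 g(b) = 2*sqrt(-1/(C1 - 15*b))


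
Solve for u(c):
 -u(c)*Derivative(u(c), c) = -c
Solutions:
 u(c) = -sqrt(C1 + c^2)
 u(c) = sqrt(C1 + c^2)


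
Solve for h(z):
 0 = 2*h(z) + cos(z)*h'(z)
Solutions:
 h(z) = C1*(sin(z) - 1)/(sin(z) + 1)


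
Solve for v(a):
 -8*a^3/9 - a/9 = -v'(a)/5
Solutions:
 v(a) = C1 + 10*a^4/9 + 5*a^2/18


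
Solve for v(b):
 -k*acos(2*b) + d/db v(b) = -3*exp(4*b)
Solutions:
 v(b) = C1 + k*(b*acos(2*b) - sqrt(1 - 4*b^2)/2) - 3*exp(4*b)/4


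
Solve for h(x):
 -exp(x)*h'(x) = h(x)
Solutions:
 h(x) = C1*exp(exp(-x))


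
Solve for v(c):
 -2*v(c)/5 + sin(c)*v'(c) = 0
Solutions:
 v(c) = C1*(cos(c) - 1)^(1/5)/(cos(c) + 1)^(1/5)


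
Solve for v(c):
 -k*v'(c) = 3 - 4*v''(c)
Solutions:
 v(c) = C1 + C2*exp(c*k/4) - 3*c/k


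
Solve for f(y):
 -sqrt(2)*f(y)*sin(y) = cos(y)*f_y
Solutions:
 f(y) = C1*cos(y)^(sqrt(2))


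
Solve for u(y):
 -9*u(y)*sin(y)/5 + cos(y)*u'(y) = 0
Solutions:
 u(y) = C1/cos(y)^(9/5)


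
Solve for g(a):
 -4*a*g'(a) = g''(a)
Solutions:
 g(a) = C1 + C2*erf(sqrt(2)*a)


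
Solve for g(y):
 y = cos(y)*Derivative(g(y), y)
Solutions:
 g(y) = C1 + Integral(y/cos(y), y)


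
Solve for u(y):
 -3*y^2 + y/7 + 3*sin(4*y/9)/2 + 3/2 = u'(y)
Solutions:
 u(y) = C1 - y^3 + y^2/14 + 3*y/2 - 27*cos(4*y/9)/8


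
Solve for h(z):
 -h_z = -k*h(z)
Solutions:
 h(z) = C1*exp(k*z)


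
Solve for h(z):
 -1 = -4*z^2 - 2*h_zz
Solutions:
 h(z) = C1 + C2*z - z^4/6 + z^2/4


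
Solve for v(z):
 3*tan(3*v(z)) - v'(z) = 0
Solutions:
 v(z) = -asin(C1*exp(9*z))/3 + pi/3
 v(z) = asin(C1*exp(9*z))/3


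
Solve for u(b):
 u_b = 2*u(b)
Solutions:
 u(b) = C1*exp(2*b)


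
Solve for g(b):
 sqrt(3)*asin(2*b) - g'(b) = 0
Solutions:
 g(b) = C1 + sqrt(3)*(b*asin(2*b) + sqrt(1 - 4*b^2)/2)


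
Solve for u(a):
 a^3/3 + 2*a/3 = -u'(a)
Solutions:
 u(a) = C1 - a^4/12 - a^2/3


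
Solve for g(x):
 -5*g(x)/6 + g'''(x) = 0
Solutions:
 g(x) = C3*exp(5^(1/3)*6^(2/3)*x/6) + (C1*sin(2^(2/3)*3^(1/6)*5^(1/3)*x/4) + C2*cos(2^(2/3)*3^(1/6)*5^(1/3)*x/4))*exp(-5^(1/3)*6^(2/3)*x/12)


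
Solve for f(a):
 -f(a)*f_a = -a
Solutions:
 f(a) = -sqrt(C1 + a^2)
 f(a) = sqrt(C1 + a^2)


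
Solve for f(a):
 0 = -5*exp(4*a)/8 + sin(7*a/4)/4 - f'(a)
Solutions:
 f(a) = C1 - 5*exp(4*a)/32 - cos(7*a/4)/7


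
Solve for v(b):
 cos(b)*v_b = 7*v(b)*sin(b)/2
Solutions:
 v(b) = C1/cos(b)^(7/2)


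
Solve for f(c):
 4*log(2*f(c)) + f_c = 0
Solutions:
 Integral(1/(log(_y) + log(2)), (_y, f(c)))/4 = C1 - c


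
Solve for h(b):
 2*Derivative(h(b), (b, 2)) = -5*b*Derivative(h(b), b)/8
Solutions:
 h(b) = C1 + C2*erf(sqrt(10)*b/8)


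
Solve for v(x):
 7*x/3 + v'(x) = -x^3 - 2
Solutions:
 v(x) = C1 - x^4/4 - 7*x^2/6 - 2*x


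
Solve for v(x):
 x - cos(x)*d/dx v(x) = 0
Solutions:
 v(x) = C1 + Integral(x/cos(x), x)


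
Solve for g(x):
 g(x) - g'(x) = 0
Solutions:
 g(x) = C1*exp(x)


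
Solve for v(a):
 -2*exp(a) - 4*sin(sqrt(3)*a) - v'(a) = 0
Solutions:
 v(a) = C1 - 2*exp(a) + 4*sqrt(3)*cos(sqrt(3)*a)/3


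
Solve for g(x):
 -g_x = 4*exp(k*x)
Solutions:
 g(x) = C1 - 4*exp(k*x)/k


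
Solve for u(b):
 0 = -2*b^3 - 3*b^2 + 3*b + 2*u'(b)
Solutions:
 u(b) = C1 + b^4/4 + b^3/2 - 3*b^2/4


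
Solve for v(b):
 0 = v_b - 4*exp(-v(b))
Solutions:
 v(b) = log(C1 + 4*b)


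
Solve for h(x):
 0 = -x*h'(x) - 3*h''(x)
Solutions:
 h(x) = C1 + C2*erf(sqrt(6)*x/6)


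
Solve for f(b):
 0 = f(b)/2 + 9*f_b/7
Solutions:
 f(b) = C1*exp(-7*b/18)


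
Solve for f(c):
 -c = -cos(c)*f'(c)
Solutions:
 f(c) = C1 + Integral(c/cos(c), c)


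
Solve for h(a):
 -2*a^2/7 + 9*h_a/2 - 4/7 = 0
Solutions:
 h(a) = C1 + 4*a^3/189 + 8*a/63


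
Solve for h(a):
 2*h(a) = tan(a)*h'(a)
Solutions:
 h(a) = C1*sin(a)^2


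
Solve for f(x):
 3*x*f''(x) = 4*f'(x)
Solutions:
 f(x) = C1 + C2*x^(7/3)


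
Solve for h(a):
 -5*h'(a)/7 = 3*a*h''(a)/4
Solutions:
 h(a) = C1 + C2*a^(1/21)


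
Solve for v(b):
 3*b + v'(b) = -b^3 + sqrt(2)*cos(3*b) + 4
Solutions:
 v(b) = C1 - b^4/4 - 3*b^2/2 + 4*b + sqrt(2)*sin(3*b)/3


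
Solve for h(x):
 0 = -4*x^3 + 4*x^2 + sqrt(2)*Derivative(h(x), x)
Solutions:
 h(x) = C1 + sqrt(2)*x^4/2 - 2*sqrt(2)*x^3/3


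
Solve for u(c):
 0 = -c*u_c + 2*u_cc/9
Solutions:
 u(c) = C1 + C2*erfi(3*c/2)


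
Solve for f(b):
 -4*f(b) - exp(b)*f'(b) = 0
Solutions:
 f(b) = C1*exp(4*exp(-b))


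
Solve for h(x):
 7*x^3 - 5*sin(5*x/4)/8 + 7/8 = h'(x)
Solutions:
 h(x) = C1 + 7*x^4/4 + 7*x/8 + cos(5*x/4)/2


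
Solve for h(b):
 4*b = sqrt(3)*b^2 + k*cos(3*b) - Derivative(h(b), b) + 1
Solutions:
 h(b) = C1 + sqrt(3)*b^3/3 - 2*b^2 + b + k*sin(3*b)/3


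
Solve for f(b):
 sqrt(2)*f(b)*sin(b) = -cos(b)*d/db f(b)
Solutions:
 f(b) = C1*cos(b)^(sqrt(2))


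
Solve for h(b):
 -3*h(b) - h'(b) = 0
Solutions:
 h(b) = C1*exp(-3*b)


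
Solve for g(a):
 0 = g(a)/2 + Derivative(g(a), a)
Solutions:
 g(a) = C1*exp(-a/2)


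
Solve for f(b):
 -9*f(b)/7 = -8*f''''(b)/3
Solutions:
 f(b) = C1*exp(-3^(3/4)*686^(1/4)*b/14) + C2*exp(3^(3/4)*686^(1/4)*b/14) + C3*sin(3^(3/4)*686^(1/4)*b/14) + C4*cos(3^(3/4)*686^(1/4)*b/14)


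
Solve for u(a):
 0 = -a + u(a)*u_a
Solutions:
 u(a) = -sqrt(C1 + a^2)
 u(a) = sqrt(C1 + a^2)


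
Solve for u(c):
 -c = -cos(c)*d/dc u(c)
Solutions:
 u(c) = C1 + Integral(c/cos(c), c)


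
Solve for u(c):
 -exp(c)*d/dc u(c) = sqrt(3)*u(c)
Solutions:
 u(c) = C1*exp(sqrt(3)*exp(-c))


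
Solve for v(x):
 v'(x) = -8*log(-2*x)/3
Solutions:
 v(x) = C1 - 8*x*log(-x)/3 + 8*x*(1 - log(2))/3


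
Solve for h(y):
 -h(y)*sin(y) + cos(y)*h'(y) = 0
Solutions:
 h(y) = C1/cos(y)


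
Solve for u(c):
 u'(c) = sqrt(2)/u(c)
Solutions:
 u(c) = -sqrt(C1 + 2*sqrt(2)*c)
 u(c) = sqrt(C1 + 2*sqrt(2)*c)


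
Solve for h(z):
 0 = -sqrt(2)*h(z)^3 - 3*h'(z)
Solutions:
 h(z) = -sqrt(6)*sqrt(-1/(C1 - sqrt(2)*z))/2
 h(z) = sqrt(6)*sqrt(-1/(C1 - sqrt(2)*z))/2


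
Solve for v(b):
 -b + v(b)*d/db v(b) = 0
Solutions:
 v(b) = -sqrt(C1 + b^2)
 v(b) = sqrt(C1 + b^2)


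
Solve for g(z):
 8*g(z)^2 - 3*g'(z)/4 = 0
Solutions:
 g(z) = -3/(C1 + 32*z)


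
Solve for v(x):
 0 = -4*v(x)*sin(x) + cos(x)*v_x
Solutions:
 v(x) = C1/cos(x)^4


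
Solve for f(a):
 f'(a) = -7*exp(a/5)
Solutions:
 f(a) = C1 - 35*exp(a/5)


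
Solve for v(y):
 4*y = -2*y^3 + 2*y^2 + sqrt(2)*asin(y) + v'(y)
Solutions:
 v(y) = C1 + y^4/2 - 2*y^3/3 + 2*y^2 - sqrt(2)*(y*asin(y) + sqrt(1 - y^2))


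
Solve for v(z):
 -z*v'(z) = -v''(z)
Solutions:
 v(z) = C1 + C2*erfi(sqrt(2)*z/2)


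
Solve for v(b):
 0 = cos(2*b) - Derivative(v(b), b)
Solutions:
 v(b) = C1 + sin(2*b)/2


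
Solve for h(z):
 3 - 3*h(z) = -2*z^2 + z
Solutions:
 h(z) = 2*z^2/3 - z/3 + 1


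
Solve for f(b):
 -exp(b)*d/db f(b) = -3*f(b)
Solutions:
 f(b) = C1*exp(-3*exp(-b))


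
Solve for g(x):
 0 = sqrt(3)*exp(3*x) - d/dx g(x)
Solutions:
 g(x) = C1 + sqrt(3)*exp(3*x)/3


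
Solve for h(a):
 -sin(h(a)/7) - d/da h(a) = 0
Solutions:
 a + 7*log(cos(h(a)/7) - 1)/2 - 7*log(cos(h(a)/7) + 1)/2 = C1


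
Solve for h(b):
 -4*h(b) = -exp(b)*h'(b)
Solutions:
 h(b) = C1*exp(-4*exp(-b))


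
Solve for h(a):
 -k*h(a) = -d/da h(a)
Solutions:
 h(a) = C1*exp(a*k)


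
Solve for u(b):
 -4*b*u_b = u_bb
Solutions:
 u(b) = C1 + C2*erf(sqrt(2)*b)


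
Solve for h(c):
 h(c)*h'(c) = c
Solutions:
 h(c) = -sqrt(C1 + c^2)
 h(c) = sqrt(C1 + c^2)


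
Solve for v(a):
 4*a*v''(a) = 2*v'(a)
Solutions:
 v(a) = C1 + C2*a^(3/2)


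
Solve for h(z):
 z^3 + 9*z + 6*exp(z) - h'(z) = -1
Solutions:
 h(z) = C1 + z^4/4 + 9*z^2/2 + z + 6*exp(z)


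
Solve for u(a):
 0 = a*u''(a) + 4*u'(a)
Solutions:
 u(a) = C1 + C2/a^3


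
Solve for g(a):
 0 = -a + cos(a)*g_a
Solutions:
 g(a) = C1 + Integral(a/cos(a), a)


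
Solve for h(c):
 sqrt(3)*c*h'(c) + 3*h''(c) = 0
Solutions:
 h(c) = C1 + C2*erf(sqrt(2)*3^(3/4)*c/6)


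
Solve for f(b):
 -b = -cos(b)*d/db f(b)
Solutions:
 f(b) = C1 + Integral(b/cos(b), b)


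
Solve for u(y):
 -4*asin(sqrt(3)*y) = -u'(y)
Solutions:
 u(y) = C1 + 4*y*asin(sqrt(3)*y) + 4*sqrt(3)*sqrt(1 - 3*y^2)/3


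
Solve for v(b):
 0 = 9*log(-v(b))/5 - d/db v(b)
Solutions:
 -li(-v(b)) = C1 + 9*b/5


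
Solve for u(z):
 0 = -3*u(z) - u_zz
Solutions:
 u(z) = C1*sin(sqrt(3)*z) + C2*cos(sqrt(3)*z)


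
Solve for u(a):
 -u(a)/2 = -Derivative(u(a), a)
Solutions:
 u(a) = C1*exp(a/2)


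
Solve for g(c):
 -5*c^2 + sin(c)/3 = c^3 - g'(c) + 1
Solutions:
 g(c) = C1 + c^4/4 + 5*c^3/3 + c + cos(c)/3


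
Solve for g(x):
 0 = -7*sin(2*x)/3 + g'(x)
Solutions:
 g(x) = C1 - 7*cos(2*x)/6


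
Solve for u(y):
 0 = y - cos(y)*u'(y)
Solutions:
 u(y) = C1 + Integral(y/cos(y), y)


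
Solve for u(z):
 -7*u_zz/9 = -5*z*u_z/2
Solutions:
 u(z) = C1 + C2*erfi(3*sqrt(35)*z/14)


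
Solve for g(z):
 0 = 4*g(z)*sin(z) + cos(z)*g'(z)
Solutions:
 g(z) = C1*cos(z)^4


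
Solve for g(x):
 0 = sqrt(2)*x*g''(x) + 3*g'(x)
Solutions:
 g(x) = C1 + C2*x^(1 - 3*sqrt(2)/2)


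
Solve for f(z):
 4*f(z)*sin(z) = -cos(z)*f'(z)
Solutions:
 f(z) = C1*cos(z)^4


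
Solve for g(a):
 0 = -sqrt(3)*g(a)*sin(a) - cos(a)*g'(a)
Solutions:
 g(a) = C1*cos(a)^(sqrt(3))


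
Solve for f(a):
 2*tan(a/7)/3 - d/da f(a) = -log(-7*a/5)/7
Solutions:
 f(a) = C1 + a*log(-a)/7 - a*log(5)/7 - a/7 + a*log(7)/7 - 14*log(cos(a/7))/3


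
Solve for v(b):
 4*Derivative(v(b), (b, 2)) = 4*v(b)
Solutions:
 v(b) = C1*exp(-b) + C2*exp(b)


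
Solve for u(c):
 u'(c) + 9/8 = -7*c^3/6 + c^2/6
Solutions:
 u(c) = C1 - 7*c^4/24 + c^3/18 - 9*c/8


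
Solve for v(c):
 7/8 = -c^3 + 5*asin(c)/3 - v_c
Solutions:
 v(c) = C1 - c^4/4 + 5*c*asin(c)/3 - 7*c/8 + 5*sqrt(1 - c^2)/3


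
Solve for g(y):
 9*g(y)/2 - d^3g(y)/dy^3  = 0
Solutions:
 g(y) = C3*exp(6^(2/3)*y/2) + (C1*sin(3*2^(2/3)*3^(1/6)*y/4) + C2*cos(3*2^(2/3)*3^(1/6)*y/4))*exp(-6^(2/3)*y/4)


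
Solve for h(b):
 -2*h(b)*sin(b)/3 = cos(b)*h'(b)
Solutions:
 h(b) = C1*cos(b)^(2/3)


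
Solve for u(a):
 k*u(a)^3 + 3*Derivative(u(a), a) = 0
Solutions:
 u(a) = -sqrt(6)*sqrt(-1/(C1 - a*k))/2
 u(a) = sqrt(6)*sqrt(-1/(C1 - a*k))/2


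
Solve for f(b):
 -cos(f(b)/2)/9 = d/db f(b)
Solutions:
 b/9 - log(sin(f(b)/2) - 1) + log(sin(f(b)/2) + 1) = C1


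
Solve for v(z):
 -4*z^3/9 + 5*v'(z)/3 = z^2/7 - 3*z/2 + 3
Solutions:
 v(z) = C1 + z^4/15 + z^3/35 - 9*z^2/20 + 9*z/5


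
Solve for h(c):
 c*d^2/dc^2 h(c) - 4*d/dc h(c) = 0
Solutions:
 h(c) = C1 + C2*c^5


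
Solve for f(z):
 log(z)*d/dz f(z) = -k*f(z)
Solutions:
 f(z) = C1*exp(-k*li(z))


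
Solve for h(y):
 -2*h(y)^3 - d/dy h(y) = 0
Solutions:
 h(y) = -sqrt(2)*sqrt(-1/(C1 - 2*y))/2
 h(y) = sqrt(2)*sqrt(-1/(C1 - 2*y))/2


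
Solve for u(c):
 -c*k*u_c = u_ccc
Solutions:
 u(c) = C1 + Integral(C2*airyai(c*(-k)^(1/3)) + C3*airybi(c*(-k)^(1/3)), c)


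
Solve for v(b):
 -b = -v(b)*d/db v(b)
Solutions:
 v(b) = -sqrt(C1 + b^2)
 v(b) = sqrt(C1 + b^2)


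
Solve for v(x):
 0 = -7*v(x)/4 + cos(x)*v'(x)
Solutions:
 v(x) = C1*(sin(x) + 1)^(7/8)/(sin(x) - 1)^(7/8)


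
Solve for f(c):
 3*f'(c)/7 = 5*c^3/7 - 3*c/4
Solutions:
 f(c) = C1 + 5*c^4/12 - 7*c^2/8


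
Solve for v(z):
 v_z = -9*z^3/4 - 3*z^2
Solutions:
 v(z) = C1 - 9*z^4/16 - z^3


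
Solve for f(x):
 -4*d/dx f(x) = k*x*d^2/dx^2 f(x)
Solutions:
 f(x) = C1 + x^(((re(k) - 4)*re(k) + im(k)^2)/(re(k)^2 + im(k)^2))*(C2*sin(4*log(x)*Abs(im(k))/(re(k)^2 + im(k)^2)) + C3*cos(4*log(x)*im(k)/(re(k)^2 + im(k)^2)))


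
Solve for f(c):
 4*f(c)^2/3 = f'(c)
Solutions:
 f(c) = -3/(C1 + 4*c)


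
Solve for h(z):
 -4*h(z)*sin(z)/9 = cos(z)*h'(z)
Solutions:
 h(z) = C1*cos(z)^(4/9)


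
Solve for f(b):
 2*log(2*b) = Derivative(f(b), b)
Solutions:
 f(b) = C1 + 2*b*log(b) - 2*b + b*log(4)


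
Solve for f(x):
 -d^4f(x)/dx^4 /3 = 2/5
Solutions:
 f(x) = C1 + C2*x + C3*x^2 + C4*x^3 - x^4/20


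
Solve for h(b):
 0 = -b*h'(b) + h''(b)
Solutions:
 h(b) = C1 + C2*erfi(sqrt(2)*b/2)


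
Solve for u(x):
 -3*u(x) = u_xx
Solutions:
 u(x) = C1*sin(sqrt(3)*x) + C2*cos(sqrt(3)*x)


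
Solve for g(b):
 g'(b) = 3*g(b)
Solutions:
 g(b) = C1*exp(3*b)


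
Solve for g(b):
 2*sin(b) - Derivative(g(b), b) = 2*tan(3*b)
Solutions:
 g(b) = C1 + 2*log(cos(3*b))/3 - 2*cos(b)


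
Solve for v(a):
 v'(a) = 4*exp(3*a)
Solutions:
 v(a) = C1 + 4*exp(3*a)/3


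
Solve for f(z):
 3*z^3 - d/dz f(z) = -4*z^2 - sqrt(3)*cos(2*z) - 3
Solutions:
 f(z) = C1 + 3*z^4/4 + 4*z^3/3 + 3*z + sqrt(3)*sin(2*z)/2


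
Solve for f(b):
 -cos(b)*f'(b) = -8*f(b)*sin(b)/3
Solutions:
 f(b) = C1/cos(b)^(8/3)


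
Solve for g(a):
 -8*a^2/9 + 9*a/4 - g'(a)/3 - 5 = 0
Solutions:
 g(a) = C1 - 8*a^3/9 + 27*a^2/8 - 15*a


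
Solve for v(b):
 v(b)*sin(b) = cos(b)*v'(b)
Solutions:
 v(b) = C1/cos(b)


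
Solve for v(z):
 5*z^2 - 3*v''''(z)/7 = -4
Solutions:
 v(z) = C1 + C2*z + C3*z^2 + C4*z^3 + 7*z^6/216 + 7*z^4/18


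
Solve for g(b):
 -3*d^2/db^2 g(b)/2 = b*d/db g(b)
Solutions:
 g(b) = C1 + C2*erf(sqrt(3)*b/3)


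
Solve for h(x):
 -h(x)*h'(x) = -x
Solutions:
 h(x) = -sqrt(C1 + x^2)
 h(x) = sqrt(C1 + x^2)


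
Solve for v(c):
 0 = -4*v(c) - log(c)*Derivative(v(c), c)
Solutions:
 v(c) = C1*exp(-4*li(c))


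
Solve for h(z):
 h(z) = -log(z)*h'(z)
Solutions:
 h(z) = C1*exp(-li(z))


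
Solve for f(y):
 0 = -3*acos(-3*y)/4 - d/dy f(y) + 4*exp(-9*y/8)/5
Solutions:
 f(y) = C1 - 3*y*acos(-3*y)/4 - sqrt(1 - 9*y^2)/4 - 32*exp(-9*y/8)/45


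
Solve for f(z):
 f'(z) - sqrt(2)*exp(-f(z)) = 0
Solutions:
 f(z) = log(C1 + sqrt(2)*z)


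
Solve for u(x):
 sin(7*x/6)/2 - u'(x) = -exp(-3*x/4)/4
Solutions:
 u(x) = C1 - 3*cos(7*x/6)/7 - exp(-3*x/4)/3


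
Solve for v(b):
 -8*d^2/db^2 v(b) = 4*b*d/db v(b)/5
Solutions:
 v(b) = C1 + C2*erf(sqrt(5)*b/10)


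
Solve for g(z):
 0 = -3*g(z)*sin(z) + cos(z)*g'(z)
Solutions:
 g(z) = C1/cos(z)^3


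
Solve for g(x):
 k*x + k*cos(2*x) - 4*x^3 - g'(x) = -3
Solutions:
 g(x) = C1 + k*x^2/2 + k*sin(2*x)/2 - x^4 + 3*x


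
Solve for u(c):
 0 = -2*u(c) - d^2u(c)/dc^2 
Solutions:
 u(c) = C1*sin(sqrt(2)*c) + C2*cos(sqrt(2)*c)


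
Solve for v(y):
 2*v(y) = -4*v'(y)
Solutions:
 v(y) = C1*exp(-y/2)


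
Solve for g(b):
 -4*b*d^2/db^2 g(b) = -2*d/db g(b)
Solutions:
 g(b) = C1 + C2*b^(3/2)


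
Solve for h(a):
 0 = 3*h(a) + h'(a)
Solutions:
 h(a) = C1*exp(-3*a)


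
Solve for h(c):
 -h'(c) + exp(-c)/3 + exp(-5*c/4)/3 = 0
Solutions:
 h(c) = C1 - exp(-c)/3 - 4*exp(-5*c/4)/15


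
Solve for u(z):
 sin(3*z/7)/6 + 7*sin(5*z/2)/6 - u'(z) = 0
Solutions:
 u(z) = C1 - 7*cos(3*z/7)/18 - 7*cos(5*z/2)/15


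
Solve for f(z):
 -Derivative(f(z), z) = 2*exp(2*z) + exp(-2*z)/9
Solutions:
 f(z) = C1 - exp(2*z) + exp(-2*z)/18


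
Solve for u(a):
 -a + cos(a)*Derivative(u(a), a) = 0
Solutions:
 u(a) = C1 + Integral(a/cos(a), a)


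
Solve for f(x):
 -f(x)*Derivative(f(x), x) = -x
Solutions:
 f(x) = -sqrt(C1 + x^2)
 f(x) = sqrt(C1 + x^2)


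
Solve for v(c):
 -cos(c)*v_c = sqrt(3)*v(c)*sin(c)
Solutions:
 v(c) = C1*cos(c)^(sqrt(3))


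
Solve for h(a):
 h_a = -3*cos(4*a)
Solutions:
 h(a) = C1 - 3*sin(4*a)/4


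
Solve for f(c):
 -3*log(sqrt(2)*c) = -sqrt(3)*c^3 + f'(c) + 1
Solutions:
 f(c) = C1 + sqrt(3)*c^4/4 - 3*c*log(c) - 3*c*log(2)/2 + 2*c


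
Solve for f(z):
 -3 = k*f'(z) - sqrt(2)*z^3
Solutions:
 f(z) = C1 + sqrt(2)*z^4/(4*k) - 3*z/k


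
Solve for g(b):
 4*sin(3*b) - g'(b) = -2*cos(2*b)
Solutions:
 g(b) = C1 + sin(2*b) - 4*cos(3*b)/3


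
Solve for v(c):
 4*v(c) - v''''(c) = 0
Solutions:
 v(c) = C1*exp(-sqrt(2)*c) + C2*exp(sqrt(2)*c) + C3*sin(sqrt(2)*c) + C4*cos(sqrt(2)*c)


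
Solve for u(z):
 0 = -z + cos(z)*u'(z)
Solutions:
 u(z) = C1 + Integral(z/cos(z), z)


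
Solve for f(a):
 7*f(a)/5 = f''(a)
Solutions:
 f(a) = C1*exp(-sqrt(35)*a/5) + C2*exp(sqrt(35)*a/5)


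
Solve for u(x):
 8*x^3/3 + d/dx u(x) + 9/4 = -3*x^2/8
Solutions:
 u(x) = C1 - 2*x^4/3 - x^3/8 - 9*x/4


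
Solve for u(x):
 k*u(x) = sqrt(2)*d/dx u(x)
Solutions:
 u(x) = C1*exp(sqrt(2)*k*x/2)


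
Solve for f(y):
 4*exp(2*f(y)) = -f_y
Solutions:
 f(y) = log(-sqrt(-1/(C1 - 4*y))) - log(2)/2
 f(y) = log(-1/(C1 - 4*y))/2 - log(2)/2


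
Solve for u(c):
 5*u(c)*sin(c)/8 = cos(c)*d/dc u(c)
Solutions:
 u(c) = C1/cos(c)^(5/8)


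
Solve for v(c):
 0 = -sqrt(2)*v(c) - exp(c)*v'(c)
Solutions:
 v(c) = C1*exp(sqrt(2)*exp(-c))


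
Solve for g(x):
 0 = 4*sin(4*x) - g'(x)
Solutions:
 g(x) = C1 - cos(4*x)


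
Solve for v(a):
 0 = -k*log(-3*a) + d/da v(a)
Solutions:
 v(a) = C1 + a*k*log(-a) + a*k*(-1 + log(3))


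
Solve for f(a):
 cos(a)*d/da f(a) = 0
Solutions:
 f(a) = C1


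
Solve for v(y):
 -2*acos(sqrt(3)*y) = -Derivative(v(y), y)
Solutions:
 v(y) = C1 + 2*y*acos(sqrt(3)*y) - 2*sqrt(3)*sqrt(1 - 3*y^2)/3


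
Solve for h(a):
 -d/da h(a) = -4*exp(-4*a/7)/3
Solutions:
 h(a) = C1 - 7*exp(-4*a/7)/3


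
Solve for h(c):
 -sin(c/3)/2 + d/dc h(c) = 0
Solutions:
 h(c) = C1 - 3*cos(c/3)/2


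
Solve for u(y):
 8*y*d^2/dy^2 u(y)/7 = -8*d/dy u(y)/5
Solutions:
 u(y) = C1 + C2/y^(2/5)


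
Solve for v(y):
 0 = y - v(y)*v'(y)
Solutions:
 v(y) = -sqrt(C1 + y^2)
 v(y) = sqrt(C1 + y^2)


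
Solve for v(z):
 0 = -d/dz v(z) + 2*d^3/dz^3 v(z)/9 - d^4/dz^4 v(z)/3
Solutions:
 v(z) = C1 + C2*exp(z*(8*2^(1/3)/(27*sqrt(6465) + 2171)^(1/3) + 8 + 2^(2/3)*(27*sqrt(6465) + 2171)^(1/3))/36)*sin(2^(1/3)*sqrt(3)*z*(-2^(1/3)*(27*sqrt(6465) + 2171)^(1/3) + 8/(27*sqrt(6465) + 2171)^(1/3))/36) + C3*exp(z*(8*2^(1/3)/(27*sqrt(6465) + 2171)^(1/3) + 8 + 2^(2/3)*(27*sqrt(6465) + 2171)^(1/3))/36)*cos(2^(1/3)*sqrt(3)*z*(-2^(1/3)*(27*sqrt(6465) + 2171)^(1/3) + 8/(27*sqrt(6465) + 2171)^(1/3))/36) + C4*exp(z*(-2^(2/3)*(27*sqrt(6465) + 2171)^(1/3) - 8*2^(1/3)/(27*sqrt(6465) + 2171)^(1/3) + 4)/18)


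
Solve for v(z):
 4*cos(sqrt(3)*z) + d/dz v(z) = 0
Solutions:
 v(z) = C1 - 4*sqrt(3)*sin(sqrt(3)*z)/3


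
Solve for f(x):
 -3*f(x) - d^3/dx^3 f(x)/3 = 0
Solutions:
 f(x) = C3*exp(-3^(2/3)*x) + (C1*sin(3*3^(1/6)*x/2) + C2*cos(3*3^(1/6)*x/2))*exp(3^(2/3)*x/2)


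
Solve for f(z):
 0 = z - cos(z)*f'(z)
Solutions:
 f(z) = C1 + Integral(z/cos(z), z)


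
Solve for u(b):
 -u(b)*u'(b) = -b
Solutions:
 u(b) = -sqrt(C1 + b^2)
 u(b) = sqrt(C1 + b^2)


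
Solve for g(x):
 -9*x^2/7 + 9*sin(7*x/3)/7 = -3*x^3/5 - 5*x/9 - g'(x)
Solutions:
 g(x) = C1 - 3*x^4/20 + 3*x^3/7 - 5*x^2/18 + 27*cos(7*x/3)/49


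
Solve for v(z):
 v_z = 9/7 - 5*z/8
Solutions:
 v(z) = C1 - 5*z^2/16 + 9*z/7


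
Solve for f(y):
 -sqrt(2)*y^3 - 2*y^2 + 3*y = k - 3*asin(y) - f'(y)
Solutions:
 f(y) = C1 + k*y + sqrt(2)*y^4/4 + 2*y^3/3 - 3*y^2/2 - 3*y*asin(y) - 3*sqrt(1 - y^2)


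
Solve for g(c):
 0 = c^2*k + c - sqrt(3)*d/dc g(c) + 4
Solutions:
 g(c) = C1 + sqrt(3)*c^3*k/9 + sqrt(3)*c^2/6 + 4*sqrt(3)*c/3


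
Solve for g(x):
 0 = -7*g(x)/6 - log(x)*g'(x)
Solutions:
 g(x) = C1*exp(-7*li(x)/6)


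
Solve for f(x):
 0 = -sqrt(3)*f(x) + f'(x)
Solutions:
 f(x) = C1*exp(sqrt(3)*x)


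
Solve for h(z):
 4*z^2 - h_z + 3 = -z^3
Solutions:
 h(z) = C1 + z^4/4 + 4*z^3/3 + 3*z


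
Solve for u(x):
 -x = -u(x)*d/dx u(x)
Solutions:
 u(x) = -sqrt(C1 + x^2)
 u(x) = sqrt(C1 + x^2)


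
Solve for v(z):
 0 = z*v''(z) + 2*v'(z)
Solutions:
 v(z) = C1 + C2/z


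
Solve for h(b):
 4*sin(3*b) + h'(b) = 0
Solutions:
 h(b) = C1 + 4*cos(3*b)/3


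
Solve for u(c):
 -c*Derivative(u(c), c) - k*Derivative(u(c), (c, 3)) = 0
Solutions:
 u(c) = C1 + Integral(C2*airyai(c*(-1/k)^(1/3)) + C3*airybi(c*(-1/k)^(1/3)), c)


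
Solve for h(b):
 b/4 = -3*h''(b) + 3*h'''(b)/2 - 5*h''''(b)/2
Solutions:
 h(b) = C1 + C2*b - b^3/72 - b^2/48 + (C3*sin(sqrt(111)*b/10) + C4*cos(sqrt(111)*b/10))*exp(3*b/10)


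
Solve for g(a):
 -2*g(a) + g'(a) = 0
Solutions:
 g(a) = C1*exp(2*a)


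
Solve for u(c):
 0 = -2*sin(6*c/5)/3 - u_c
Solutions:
 u(c) = C1 + 5*cos(6*c/5)/9


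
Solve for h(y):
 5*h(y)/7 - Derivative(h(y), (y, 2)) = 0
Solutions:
 h(y) = C1*exp(-sqrt(35)*y/7) + C2*exp(sqrt(35)*y/7)


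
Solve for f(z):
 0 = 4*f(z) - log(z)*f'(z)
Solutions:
 f(z) = C1*exp(4*li(z))


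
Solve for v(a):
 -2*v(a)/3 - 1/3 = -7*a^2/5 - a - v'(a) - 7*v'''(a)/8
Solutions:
 v(a) = C1*exp(21^(1/3)*a*(-(21 + sqrt(609))^(1/3) + 2*21^(1/3)/(21 + sqrt(609))^(1/3))/21)*sin(3^(1/6)*7^(1/3)*a*(6*7^(1/3)/(21 + sqrt(609))^(1/3) + 3^(2/3)*(21 + sqrt(609))^(1/3))/21) + C2*exp(21^(1/3)*a*(-(21 + sqrt(609))^(1/3) + 2*21^(1/3)/(21 + sqrt(609))^(1/3))/21)*cos(3^(1/6)*7^(1/3)*a*(6*7^(1/3)/(21 + sqrt(609))^(1/3) + 3^(2/3)*(21 + sqrt(609))^(1/3))/21) + C3*exp(-2*21^(1/3)*a*(-(21 + sqrt(609))^(1/3) + 2*21^(1/3)/(21 + sqrt(609))^(1/3))/21) + 21*a^2/10 + 39*a/5 + 56/5


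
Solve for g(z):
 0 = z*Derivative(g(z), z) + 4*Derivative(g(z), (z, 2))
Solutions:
 g(z) = C1 + C2*erf(sqrt(2)*z/4)


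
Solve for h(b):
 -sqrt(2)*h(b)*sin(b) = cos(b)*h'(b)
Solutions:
 h(b) = C1*cos(b)^(sqrt(2))


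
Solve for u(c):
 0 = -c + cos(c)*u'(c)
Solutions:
 u(c) = C1 + Integral(c/cos(c), c)


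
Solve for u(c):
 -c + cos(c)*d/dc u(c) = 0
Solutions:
 u(c) = C1 + Integral(c/cos(c), c)


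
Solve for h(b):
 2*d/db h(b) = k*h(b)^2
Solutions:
 h(b) = -2/(C1 + b*k)


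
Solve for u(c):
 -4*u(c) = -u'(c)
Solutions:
 u(c) = C1*exp(4*c)


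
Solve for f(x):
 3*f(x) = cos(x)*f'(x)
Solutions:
 f(x) = C1*(sin(x) + 1)^(3/2)/(sin(x) - 1)^(3/2)


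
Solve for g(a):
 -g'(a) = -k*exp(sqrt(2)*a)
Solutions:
 g(a) = C1 + sqrt(2)*k*exp(sqrt(2)*a)/2


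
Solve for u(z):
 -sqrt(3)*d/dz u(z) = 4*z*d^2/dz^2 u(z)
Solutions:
 u(z) = C1 + C2*z^(1 - sqrt(3)/4)


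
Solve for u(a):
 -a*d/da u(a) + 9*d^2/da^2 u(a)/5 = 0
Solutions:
 u(a) = C1 + C2*erfi(sqrt(10)*a/6)


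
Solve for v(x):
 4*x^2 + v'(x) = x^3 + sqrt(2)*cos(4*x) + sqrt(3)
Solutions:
 v(x) = C1 + x^4/4 - 4*x^3/3 + sqrt(3)*x + sqrt(2)*sin(4*x)/4


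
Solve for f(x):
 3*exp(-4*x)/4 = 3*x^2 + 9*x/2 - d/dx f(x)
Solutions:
 f(x) = C1 + x^3 + 9*x^2/4 + 3*exp(-4*x)/16


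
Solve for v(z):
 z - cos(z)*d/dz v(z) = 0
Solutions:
 v(z) = C1 + Integral(z/cos(z), z)


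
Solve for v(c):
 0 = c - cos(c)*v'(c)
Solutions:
 v(c) = C1 + Integral(c/cos(c), c)


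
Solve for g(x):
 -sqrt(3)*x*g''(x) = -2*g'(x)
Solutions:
 g(x) = C1 + C2*x^(1 + 2*sqrt(3)/3)


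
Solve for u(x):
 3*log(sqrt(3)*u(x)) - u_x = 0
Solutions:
 -2*Integral(1/(2*log(_y) + log(3)), (_y, u(x)))/3 = C1 - x


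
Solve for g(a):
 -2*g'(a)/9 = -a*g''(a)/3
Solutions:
 g(a) = C1 + C2*a^(5/3)


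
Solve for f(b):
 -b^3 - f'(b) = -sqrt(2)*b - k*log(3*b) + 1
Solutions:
 f(b) = C1 - b^4/4 + sqrt(2)*b^2/2 + b*k*log(b) - b*k + b*k*log(3) - b


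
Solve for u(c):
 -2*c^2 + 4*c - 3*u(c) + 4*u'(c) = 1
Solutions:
 u(c) = C1*exp(3*c/4) - 2*c^2/3 - 4*c/9 - 25/27


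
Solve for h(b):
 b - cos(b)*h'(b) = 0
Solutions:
 h(b) = C1 + Integral(b/cos(b), b)


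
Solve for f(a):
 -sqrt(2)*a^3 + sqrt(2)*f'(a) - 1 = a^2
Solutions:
 f(a) = C1 + a^4/4 + sqrt(2)*a^3/6 + sqrt(2)*a/2


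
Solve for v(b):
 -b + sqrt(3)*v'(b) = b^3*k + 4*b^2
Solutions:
 v(b) = C1 + sqrt(3)*b^4*k/12 + 4*sqrt(3)*b^3/9 + sqrt(3)*b^2/6


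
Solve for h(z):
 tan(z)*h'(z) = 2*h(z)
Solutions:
 h(z) = C1*sin(z)^2


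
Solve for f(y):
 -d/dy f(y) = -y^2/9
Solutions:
 f(y) = C1 + y^3/27


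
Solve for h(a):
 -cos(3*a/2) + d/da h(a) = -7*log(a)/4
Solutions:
 h(a) = C1 - 7*a*log(a)/4 + 7*a/4 + 2*sin(3*a/2)/3


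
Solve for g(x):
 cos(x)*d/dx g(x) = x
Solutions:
 g(x) = C1 + Integral(x/cos(x), x)


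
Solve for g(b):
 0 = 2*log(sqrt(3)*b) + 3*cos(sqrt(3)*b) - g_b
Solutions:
 g(b) = C1 + 2*b*log(b) - 2*b + b*log(3) + sqrt(3)*sin(sqrt(3)*b)


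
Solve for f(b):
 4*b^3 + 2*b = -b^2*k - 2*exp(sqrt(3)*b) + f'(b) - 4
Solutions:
 f(b) = C1 + b^4 + b^3*k/3 + b^2 + 4*b + 2*sqrt(3)*exp(sqrt(3)*b)/3


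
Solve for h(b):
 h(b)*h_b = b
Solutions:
 h(b) = -sqrt(C1 + b^2)
 h(b) = sqrt(C1 + b^2)


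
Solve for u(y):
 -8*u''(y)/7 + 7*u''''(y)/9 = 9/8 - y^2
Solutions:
 u(y) = C1 + C2*y + C3*exp(-6*sqrt(2)*y/7) + C4*exp(6*sqrt(2)*y/7) + 7*y^4/96 + 119*y^2/1152


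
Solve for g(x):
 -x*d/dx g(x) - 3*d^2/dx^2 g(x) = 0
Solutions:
 g(x) = C1 + C2*erf(sqrt(6)*x/6)


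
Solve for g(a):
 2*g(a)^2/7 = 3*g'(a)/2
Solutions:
 g(a) = -21/(C1 + 4*a)


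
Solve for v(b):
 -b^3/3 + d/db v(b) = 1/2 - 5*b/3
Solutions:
 v(b) = C1 + b^4/12 - 5*b^2/6 + b/2


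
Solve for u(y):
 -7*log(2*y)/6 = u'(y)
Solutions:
 u(y) = C1 - 7*y*log(y)/6 - 7*y*log(2)/6 + 7*y/6


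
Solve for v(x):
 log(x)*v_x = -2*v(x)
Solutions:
 v(x) = C1*exp(-2*li(x))


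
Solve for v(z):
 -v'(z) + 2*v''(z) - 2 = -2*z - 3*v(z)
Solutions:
 v(z) = -2*z/3 + (C1*sin(sqrt(23)*z/4) + C2*cos(sqrt(23)*z/4))*exp(z/4) + 4/9


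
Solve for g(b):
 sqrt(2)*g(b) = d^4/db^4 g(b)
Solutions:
 g(b) = C1*exp(-2^(1/8)*b) + C2*exp(2^(1/8)*b) + C3*sin(2^(1/8)*b) + C4*cos(2^(1/8)*b)


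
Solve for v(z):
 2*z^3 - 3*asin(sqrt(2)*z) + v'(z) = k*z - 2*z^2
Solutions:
 v(z) = C1 + k*z^2/2 - z^4/2 - 2*z^3/3 + 3*z*asin(sqrt(2)*z) + 3*sqrt(2)*sqrt(1 - 2*z^2)/2


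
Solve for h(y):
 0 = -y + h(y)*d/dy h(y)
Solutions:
 h(y) = -sqrt(C1 + y^2)
 h(y) = sqrt(C1 + y^2)


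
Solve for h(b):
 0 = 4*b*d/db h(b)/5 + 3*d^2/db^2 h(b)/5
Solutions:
 h(b) = C1 + C2*erf(sqrt(6)*b/3)


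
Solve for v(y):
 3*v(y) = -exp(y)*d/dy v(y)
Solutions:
 v(y) = C1*exp(3*exp(-y))


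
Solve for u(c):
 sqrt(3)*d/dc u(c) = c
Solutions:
 u(c) = C1 + sqrt(3)*c^2/6


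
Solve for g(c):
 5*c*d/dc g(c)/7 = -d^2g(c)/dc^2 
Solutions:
 g(c) = C1 + C2*erf(sqrt(70)*c/14)


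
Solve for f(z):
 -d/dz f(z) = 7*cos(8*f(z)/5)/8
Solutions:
 7*z/8 - 5*log(sin(8*f(z)/5) - 1)/16 + 5*log(sin(8*f(z)/5) + 1)/16 = C1


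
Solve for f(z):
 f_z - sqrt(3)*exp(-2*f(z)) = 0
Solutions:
 f(z) = log(-sqrt(C1 + 2*sqrt(3)*z))
 f(z) = log(C1 + 2*sqrt(3)*z)/2


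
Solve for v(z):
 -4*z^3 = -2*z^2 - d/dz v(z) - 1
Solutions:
 v(z) = C1 + z^4 - 2*z^3/3 - z


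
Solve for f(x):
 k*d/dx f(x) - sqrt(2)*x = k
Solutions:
 f(x) = C1 + x + sqrt(2)*x^2/(2*k)


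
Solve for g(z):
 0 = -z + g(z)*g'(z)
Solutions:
 g(z) = -sqrt(C1 + z^2)
 g(z) = sqrt(C1 + z^2)


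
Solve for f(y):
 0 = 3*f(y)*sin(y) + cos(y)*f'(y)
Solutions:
 f(y) = C1*cos(y)^3


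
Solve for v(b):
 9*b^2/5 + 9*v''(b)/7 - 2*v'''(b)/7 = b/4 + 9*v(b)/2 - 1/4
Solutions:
 v(b) = C1*exp(b*(3*3^(1/3)/(sqrt(7) + 4)^(1/3) + 3^(2/3)*(sqrt(7) + 4)^(1/3) + 6)/4)*sin(3*3^(1/6)*b*(-(sqrt(7) + 4)^(1/3) + 3^(2/3)/(sqrt(7) + 4)^(1/3))/4) + C2*exp(b*(3*3^(1/3)/(sqrt(7) + 4)^(1/3) + 3^(2/3)*(sqrt(7) + 4)^(1/3) + 6)/4)*cos(3*3^(1/6)*b*(-(sqrt(7) + 4)^(1/3) + 3^(2/3)/(sqrt(7) + 4)^(1/3))/4) + C3*exp(b*(-3^(2/3)*(sqrt(7) + 4)^(1/3) - 3*3^(1/3)/(sqrt(7) + 4)^(1/3) + 3)/2) + 2*b^2/5 - b/18 + 179/630


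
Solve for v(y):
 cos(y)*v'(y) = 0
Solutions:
 v(y) = C1


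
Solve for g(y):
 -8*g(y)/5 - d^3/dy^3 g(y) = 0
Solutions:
 g(y) = C3*exp(-2*5^(2/3)*y/5) + (C1*sin(sqrt(3)*5^(2/3)*y/5) + C2*cos(sqrt(3)*5^(2/3)*y/5))*exp(5^(2/3)*y/5)


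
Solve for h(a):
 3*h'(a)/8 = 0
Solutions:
 h(a) = C1


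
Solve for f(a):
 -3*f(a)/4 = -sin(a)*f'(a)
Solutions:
 f(a) = C1*(cos(a) - 1)^(3/8)/(cos(a) + 1)^(3/8)


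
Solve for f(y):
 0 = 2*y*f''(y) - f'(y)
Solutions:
 f(y) = C1 + C2*y^(3/2)


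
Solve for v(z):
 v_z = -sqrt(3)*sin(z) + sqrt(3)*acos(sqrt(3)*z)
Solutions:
 v(z) = C1 + sqrt(3)*(z*acos(sqrt(3)*z) - sqrt(3)*sqrt(1 - 3*z^2)/3) + sqrt(3)*cos(z)


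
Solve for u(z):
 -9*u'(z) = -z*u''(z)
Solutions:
 u(z) = C1 + C2*z^10


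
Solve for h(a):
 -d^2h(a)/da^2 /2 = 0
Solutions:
 h(a) = C1 + C2*a


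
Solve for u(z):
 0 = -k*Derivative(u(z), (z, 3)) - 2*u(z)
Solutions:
 u(z) = C1*exp(2^(1/3)*z*(-1/k)^(1/3)) + C2*exp(2^(1/3)*z*(-1/k)^(1/3)*(-1 + sqrt(3)*I)/2) + C3*exp(-2^(1/3)*z*(-1/k)^(1/3)*(1 + sqrt(3)*I)/2)


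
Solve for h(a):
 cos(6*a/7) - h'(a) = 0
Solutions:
 h(a) = C1 + 7*sin(6*a/7)/6


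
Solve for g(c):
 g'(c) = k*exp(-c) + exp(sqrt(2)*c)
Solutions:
 g(c) = C1 - k*exp(-c) + sqrt(2)*exp(sqrt(2)*c)/2


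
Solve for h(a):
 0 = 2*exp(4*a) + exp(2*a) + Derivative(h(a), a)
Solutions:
 h(a) = C1 - exp(4*a)/2 - exp(2*a)/2


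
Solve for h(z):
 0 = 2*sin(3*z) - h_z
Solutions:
 h(z) = C1 - 2*cos(3*z)/3


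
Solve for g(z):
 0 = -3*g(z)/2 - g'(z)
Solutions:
 g(z) = C1*exp(-3*z/2)


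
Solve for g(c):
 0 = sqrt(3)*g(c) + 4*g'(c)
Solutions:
 g(c) = C1*exp(-sqrt(3)*c/4)


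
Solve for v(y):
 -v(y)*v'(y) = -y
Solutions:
 v(y) = -sqrt(C1 + y^2)
 v(y) = sqrt(C1 + y^2)


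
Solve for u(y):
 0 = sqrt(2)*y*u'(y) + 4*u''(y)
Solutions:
 u(y) = C1 + C2*erf(2^(3/4)*y/4)


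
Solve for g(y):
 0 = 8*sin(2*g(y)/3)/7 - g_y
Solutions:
 -8*y/7 + 3*log(cos(2*g(y)/3) - 1)/4 - 3*log(cos(2*g(y)/3) + 1)/4 = C1


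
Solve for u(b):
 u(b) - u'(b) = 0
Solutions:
 u(b) = C1*exp(b)


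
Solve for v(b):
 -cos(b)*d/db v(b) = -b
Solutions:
 v(b) = C1 + Integral(b/cos(b), b)


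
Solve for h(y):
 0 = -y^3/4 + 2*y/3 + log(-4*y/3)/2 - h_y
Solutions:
 h(y) = C1 - y^4/16 + y^2/3 + y*log(-y)/2 + y*(-log(3)/2 - 1/2 + log(2))


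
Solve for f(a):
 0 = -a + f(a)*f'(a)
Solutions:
 f(a) = -sqrt(C1 + a^2)
 f(a) = sqrt(C1 + a^2)


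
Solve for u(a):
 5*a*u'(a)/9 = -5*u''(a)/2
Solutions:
 u(a) = C1 + C2*erf(a/3)


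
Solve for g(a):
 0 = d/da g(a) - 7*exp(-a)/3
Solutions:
 g(a) = C1 - 7*exp(-a)/3


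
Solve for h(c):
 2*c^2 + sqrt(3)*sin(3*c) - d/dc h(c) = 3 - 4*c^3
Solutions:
 h(c) = C1 + c^4 + 2*c^3/3 - 3*c - sqrt(3)*cos(3*c)/3


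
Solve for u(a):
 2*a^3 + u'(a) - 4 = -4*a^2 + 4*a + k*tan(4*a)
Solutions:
 u(a) = C1 - a^4/2 - 4*a^3/3 + 2*a^2 + 4*a - k*log(cos(4*a))/4


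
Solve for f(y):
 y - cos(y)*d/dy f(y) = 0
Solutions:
 f(y) = C1 + Integral(y/cos(y), y)


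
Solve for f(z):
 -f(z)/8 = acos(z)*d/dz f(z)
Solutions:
 f(z) = C1*exp(-Integral(1/acos(z), z)/8)


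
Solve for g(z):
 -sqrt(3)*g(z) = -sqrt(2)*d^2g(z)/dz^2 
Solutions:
 g(z) = C1*exp(-2^(3/4)*3^(1/4)*z/2) + C2*exp(2^(3/4)*3^(1/4)*z/2)


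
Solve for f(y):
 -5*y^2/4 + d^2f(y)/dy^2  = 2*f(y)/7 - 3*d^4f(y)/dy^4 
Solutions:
 f(y) = C1*exp(-sqrt(42)*y*sqrt(-7 + sqrt(217))/42) + C2*exp(sqrt(42)*y*sqrt(-7 + sqrt(217))/42) + C3*sin(sqrt(42)*y*sqrt(7 + sqrt(217))/42) + C4*cos(sqrt(42)*y*sqrt(7 + sqrt(217))/42) - 35*y^2/8 - 245/8


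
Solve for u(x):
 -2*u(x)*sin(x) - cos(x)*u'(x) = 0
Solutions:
 u(x) = C1*cos(x)^2


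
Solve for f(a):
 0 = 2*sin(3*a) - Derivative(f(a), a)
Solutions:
 f(a) = C1 - 2*cos(3*a)/3


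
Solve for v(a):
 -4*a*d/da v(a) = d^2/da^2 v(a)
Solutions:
 v(a) = C1 + C2*erf(sqrt(2)*a)


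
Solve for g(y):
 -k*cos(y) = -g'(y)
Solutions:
 g(y) = C1 + k*sin(y)


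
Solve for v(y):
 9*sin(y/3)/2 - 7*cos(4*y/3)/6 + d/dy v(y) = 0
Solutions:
 v(y) = C1 + 7*sin(4*y/3)/8 + 27*cos(y/3)/2


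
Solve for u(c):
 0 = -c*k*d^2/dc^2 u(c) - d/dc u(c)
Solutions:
 u(c) = C1 + c^(((re(k) - 1)*re(k) + im(k)^2)/(re(k)^2 + im(k)^2))*(C2*sin(log(c)*Abs(im(k))/(re(k)^2 + im(k)^2)) + C3*cos(log(c)*im(k)/(re(k)^2 + im(k)^2)))
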